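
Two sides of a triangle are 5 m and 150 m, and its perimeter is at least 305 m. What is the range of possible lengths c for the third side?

Triangle inequality alone gives 145 < c < 155.
The perimeter condition gives c ≥ 305 − 5 − 150 = 150.
Intersecting the two: 150 ≤ c < 155.

150 ≤ c < 155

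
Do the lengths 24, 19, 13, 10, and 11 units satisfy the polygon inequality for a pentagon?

Yes

A pentagon exists iff every side is shorter than the sum of the others — equivalently, the longest side is less than the sum of the rest.
Longest side 24 < 53 (sum of the remaining 4), so yes.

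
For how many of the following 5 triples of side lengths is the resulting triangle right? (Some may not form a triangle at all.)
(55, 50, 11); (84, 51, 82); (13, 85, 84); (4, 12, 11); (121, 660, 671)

2

(55,50,11): 11²+50² = 2621 < 3025 = 55² → obtuse
(84,51,82): 51²+82² = 9325 > 7056 = 84² → acute
(13,85,84): 13²+84² = 7225 = 85² → right
(4,12,11): 4²+11² = 137 < 144 = 12² → obtuse
(121,660,671): 121²+660² = 450241 = 671² → right
2 of the 5 are right.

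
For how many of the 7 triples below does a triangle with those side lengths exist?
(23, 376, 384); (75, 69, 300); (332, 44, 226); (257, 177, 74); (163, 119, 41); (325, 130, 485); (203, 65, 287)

1

(23,376,384): 23+376 > 384 → valid
(69,75,300): 69+75 ≤ 300 → not valid
(44,226,332): 44+226 ≤ 332 → not valid
(74,177,257): 74+177 ≤ 257 → not valid
(41,119,163): 41+119 ≤ 163 → not valid
(130,325,485): 130+325 ≤ 485 → not valid
(65,203,287): 65+203 ≤ 287 → not valid
1 of the 7 triples forms a triangle.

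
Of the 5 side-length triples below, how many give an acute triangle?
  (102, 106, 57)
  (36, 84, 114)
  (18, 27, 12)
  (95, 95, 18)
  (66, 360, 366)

(102,106,57): 57²+102² = 13653 > 11236 = 106² → acute
(36,84,114): 36²+84² = 8352 < 12996 = 114² → obtuse
(18,27,12): 12²+18² = 468 < 729 = 27² → obtuse
(95,95,18): 18²+95² = 9349 > 9025 = 95² → acute
(66,360,366): 66²+360² = 133956 = 366² → right
2 of the 5 are acute.

2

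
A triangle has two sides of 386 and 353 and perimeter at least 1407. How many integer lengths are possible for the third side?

71

Triangle inequality: 33 < x < 739. Perimeter ≥ 1407 gives x ≥ 1407 − 386 − 353 = 668.
So 668 ≤ x < 739; integers 668 through 738: 71 values.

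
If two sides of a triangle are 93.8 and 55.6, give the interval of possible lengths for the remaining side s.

38.2 < s < 149.4

By the triangle inequality, s must be less than 93.8 + 55.6 = 149.4 and greater than |93.8 − 55.6| = 38.2.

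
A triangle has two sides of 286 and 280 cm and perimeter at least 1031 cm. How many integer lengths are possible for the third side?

101

Triangle inequality: 6 < x < 566. Perimeter ≥ 1031 gives x ≥ 1031 − 286 − 280 = 465.
So 465 ≤ x < 566; integers 465 through 565: 101 values.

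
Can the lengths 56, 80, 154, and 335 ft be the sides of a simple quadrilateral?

No

For a quadrilateral, each side must be shorter than the sum of the others.
Here the longest side is 335, but the remaining 3 sides sum to only 290.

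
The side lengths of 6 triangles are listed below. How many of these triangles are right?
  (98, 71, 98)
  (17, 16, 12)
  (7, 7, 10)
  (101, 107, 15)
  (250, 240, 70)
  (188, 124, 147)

1

(98,71,98): 71²+98² = 14645 > 9604 = 98² → acute
(17,16,12): 12²+16² = 400 > 289 = 17² → acute
(7,7,10): 7²+7² = 98 < 100 = 10² → obtuse
(101,107,15): 15²+101² = 10426 < 11449 = 107² → obtuse
(250,240,70): 70²+240² = 62500 = 250² → right
(188,124,147): 124²+147² = 36985 > 35344 = 188² → acute
1 of the 6 is right.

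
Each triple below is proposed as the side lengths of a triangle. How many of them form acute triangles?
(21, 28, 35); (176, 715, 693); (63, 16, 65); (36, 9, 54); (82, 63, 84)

1

(21,28,35): 21²+28² = 1225 = 35² → right
(176,715,693): 176²+693² = 511225 = 715² → right
(63,16,65): 16²+63² = 4225 = 65² → right
(36,9,54): 9+36 ≤ 54, not a triangle
(82,63,84): 63²+82² = 10693 > 7056 = 84² → acute
1 of the 5 is acute.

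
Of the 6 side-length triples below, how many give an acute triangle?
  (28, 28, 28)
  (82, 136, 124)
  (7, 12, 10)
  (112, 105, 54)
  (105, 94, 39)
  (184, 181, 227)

(28,28,28): 28²+28² = 1568 > 784 = 28² → acute
(82,136,124): 82²+124² = 22100 > 18496 = 136² → acute
(7,12,10): 7²+10² = 149 > 144 = 12² → acute
(112,105,54): 54²+105² = 13941 > 12544 = 112² → acute
(105,94,39): 39²+94² = 10357 < 11025 = 105² → obtuse
(184,181,227): 181²+184² = 66617 > 51529 = 227² → acute
5 of the 6 are acute.

5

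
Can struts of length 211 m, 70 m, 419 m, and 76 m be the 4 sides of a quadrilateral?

For a quadrilateral, each side must be shorter than the sum of the others.
Here the longest side is 419, but the remaining 3 sides sum to only 357.

No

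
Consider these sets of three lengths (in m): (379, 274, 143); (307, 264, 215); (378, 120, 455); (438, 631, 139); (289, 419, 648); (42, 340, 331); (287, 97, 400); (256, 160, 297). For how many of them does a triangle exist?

(143,274,379): 143+274 > 379 → valid
(215,264,307): 215+264 > 307 → valid
(120,378,455): 120+378 > 455 → valid
(139,438,631): 139+438 ≤ 631 → not valid
(289,419,648): 289+419 > 648 → valid
(42,331,340): 42+331 > 340 → valid
(97,287,400): 97+287 ≤ 400 → not valid
(160,256,297): 160+256 > 297 → valid
6 of the 8 triples form a triangle.

6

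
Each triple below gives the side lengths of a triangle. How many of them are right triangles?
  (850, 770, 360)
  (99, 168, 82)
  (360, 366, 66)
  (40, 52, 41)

(850,770,360): 360²+770² = 722500 = 850² → right
(99,168,82): 82²+99² = 16525 < 28224 = 168² → obtuse
(360,366,66): 66²+360² = 133956 = 366² → right
(40,52,41): 40²+41² = 3281 > 2704 = 52² → acute
2 of the 4 are right.

2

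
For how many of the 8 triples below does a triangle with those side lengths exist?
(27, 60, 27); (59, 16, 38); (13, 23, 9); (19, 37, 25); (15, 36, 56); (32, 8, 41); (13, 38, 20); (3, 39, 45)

1

(27,27,60): 27+27 ≤ 60 → not valid
(16,38,59): 16+38 ≤ 59 → not valid
(9,13,23): 9+13 ≤ 23 → not valid
(19,25,37): 19+25 > 37 → valid
(15,36,56): 15+36 ≤ 56 → not valid
(8,32,41): 8+32 ≤ 41 → not valid
(13,20,38): 13+20 ≤ 38 → not valid
(3,39,45): 3+39 ≤ 45 → not valid
1 of the 8 triples forms a triangle.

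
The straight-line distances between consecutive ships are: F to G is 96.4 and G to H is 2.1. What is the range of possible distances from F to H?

94.3 ≤ FH ≤ 98.5

By the triangle inequality, |96.4 − 2.1| ≤ FH ≤ 96.4 + 2.1.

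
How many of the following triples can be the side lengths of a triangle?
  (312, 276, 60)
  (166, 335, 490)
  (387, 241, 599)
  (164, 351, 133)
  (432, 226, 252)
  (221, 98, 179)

(60,276,312): 60+276 > 312 → valid
(166,335,490): 166+335 > 490 → valid
(241,387,599): 241+387 > 599 → valid
(133,164,351): 133+164 ≤ 351 → not valid
(226,252,432): 226+252 > 432 → valid
(98,179,221): 98+179 > 221 → valid
5 of the 6 triples form a triangle.

5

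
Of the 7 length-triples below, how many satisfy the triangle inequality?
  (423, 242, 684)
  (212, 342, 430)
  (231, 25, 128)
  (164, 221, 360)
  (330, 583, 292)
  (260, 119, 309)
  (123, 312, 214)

5

(242,423,684): 242+423 ≤ 684 → not valid
(212,342,430): 212+342 > 430 → valid
(25,128,231): 25+128 ≤ 231 → not valid
(164,221,360): 164+221 > 360 → valid
(292,330,583): 292+330 > 583 → valid
(119,260,309): 119+260 > 309 → valid
(123,214,312): 123+214 > 312 → valid
5 of the 7 triples form a triangle.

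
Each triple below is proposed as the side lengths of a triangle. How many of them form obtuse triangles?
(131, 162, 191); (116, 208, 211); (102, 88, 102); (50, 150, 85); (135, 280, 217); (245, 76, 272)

2

(131,162,191): 131²+162² = 43405 > 36481 = 191² → acute
(116,208,211): 116²+208² = 56720 > 44521 = 211² → acute
(102,88,102): 88²+102² = 18148 > 10404 = 102² → acute
(50,150,85): 50+85 ≤ 150, not a triangle
(135,280,217): 135²+217² = 65314 < 78400 = 280² → obtuse
(245,76,272): 76²+245² = 65801 < 73984 = 272² → obtuse
2 of the 6 are obtuse.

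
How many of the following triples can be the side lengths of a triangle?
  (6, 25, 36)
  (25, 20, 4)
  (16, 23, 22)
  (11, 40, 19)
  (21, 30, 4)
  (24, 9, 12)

(6,25,36): 6+25 ≤ 36 → not valid
(4,20,25): 4+20 ≤ 25 → not valid
(16,22,23): 16+22 > 23 → valid
(11,19,40): 11+19 ≤ 40 → not valid
(4,21,30): 4+21 ≤ 30 → not valid
(9,12,24): 9+12 ≤ 24 → not valid
1 of the 6 triples forms a triangle.

1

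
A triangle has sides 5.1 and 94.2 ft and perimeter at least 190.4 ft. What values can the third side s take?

Triangle inequality alone gives 89.1 < s < 99.3.
The perimeter condition gives s ≥ 190.4 − 5.1 − 94.2 = 91.1.
Intersecting the two: 91.1 ≤ s < 99.3.

91.1 ≤ s < 99.3 ft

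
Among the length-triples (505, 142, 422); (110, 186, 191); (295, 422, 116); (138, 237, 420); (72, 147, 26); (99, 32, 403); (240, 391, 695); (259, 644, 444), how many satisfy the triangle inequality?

(142,422,505): 142+422 > 505 → valid
(110,186,191): 110+186 > 191 → valid
(116,295,422): 116+295 ≤ 422 → not valid
(138,237,420): 138+237 ≤ 420 → not valid
(26,72,147): 26+72 ≤ 147 → not valid
(32,99,403): 32+99 ≤ 403 → not valid
(240,391,695): 240+391 ≤ 695 → not valid
(259,444,644): 259+444 > 644 → valid
3 of the 8 triples form a triangle.

3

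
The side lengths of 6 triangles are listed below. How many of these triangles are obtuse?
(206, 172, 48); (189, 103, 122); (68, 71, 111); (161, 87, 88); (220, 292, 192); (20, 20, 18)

(206,172,48): 48²+172² = 31888 < 42436 = 206² → obtuse
(189,103,122): 103²+122² = 25493 < 35721 = 189² → obtuse
(68,71,111): 68²+71² = 9665 < 12321 = 111² → obtuse
(161,87,88): 87²+88² = 15313 < 25921 = 161² → obtuse
(220,292,192): 192²+220² = 85264 = 292² → right
(20,20,18): 18²+20² = 724 > 400 = 20² → acute
4 of the 6 are obtuse.

4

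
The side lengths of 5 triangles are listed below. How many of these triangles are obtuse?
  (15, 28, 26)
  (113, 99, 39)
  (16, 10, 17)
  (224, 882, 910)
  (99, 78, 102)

(15,28,26): 15²+26² = 901 > 784 = 28² → acute
(113,99,39): 39²+99² = 11322 < 12769 = 113² → obtuse
(16,10,17): 10²+16² = 356 > 289 = 17² → acute
(224,882,910): 224²+882² = 828100 = 910² → right
(99,78,102): 78²+99² = 15885 > 10404 = 102² → acute
1 of the 5 is obtuse.

1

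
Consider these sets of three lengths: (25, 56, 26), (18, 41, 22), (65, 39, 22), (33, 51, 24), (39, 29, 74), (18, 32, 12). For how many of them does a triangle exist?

1

(25,26,56): 25+26 ≤ 56 → not valid
(18,22,41): 18+22 ≤ 41 → not valid
(22,39,65): 22+39 ≤ 65 → not valid
(24,33,51): 24+33 > 51 → valid
(29,39,74): 29+39 ≤ 74 → not valid
(12,18,32): 12+18 ≤ 32 → not valid
1 of the 6 triples forms a triangle.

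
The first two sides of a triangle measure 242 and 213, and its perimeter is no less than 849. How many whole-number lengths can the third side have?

Triangle inequality: 29 < x < 455. Perimeter ≥ 849 gives x ≥ 849 − 242 − 213 = 394.
So 394 ≤ x < 455; integers 394 through 454: 61 values.

61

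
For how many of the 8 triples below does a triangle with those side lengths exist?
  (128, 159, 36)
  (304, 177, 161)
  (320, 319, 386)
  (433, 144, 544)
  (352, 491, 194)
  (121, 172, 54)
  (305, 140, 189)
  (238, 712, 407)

7

(36,128,159): 36+128 > 159 → valid
(161,177,304): 161+177 > 304 → valid
(319,320,386): 319+320 > 386 → valid
(144,433,544): 144+433 > 544 → valid
(194,352,491): 194+352 > 491 → valid
(54,121,172): 54+121 > 172 → valid
(140,189,305): 140+189 > 305 → valid
(238,407,712): 238+407 ≤ 712 → not valid
7 of the 8 triples form a triangle.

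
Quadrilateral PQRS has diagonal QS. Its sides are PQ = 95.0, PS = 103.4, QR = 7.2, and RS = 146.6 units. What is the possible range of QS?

139.4 < QS < 153.8

From triangle PQS: |95.0 − 103.4| < QS < 95.0 + 103.4, i.e. 8.4 < QS < 198.4.
From triangle RQS: 139.4 < QS < 153.8.
Both must hold, so QS lies in the intersection.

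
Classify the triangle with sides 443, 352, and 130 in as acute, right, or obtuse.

obtuse

Compare the square of the longest side to the sum of squares of the other two: 130² + 352² = 140804 < 196249 = 443².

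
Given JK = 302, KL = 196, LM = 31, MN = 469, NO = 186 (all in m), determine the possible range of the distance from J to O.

The maximum is all hops collinear in one direction: 302 + 196 + 31 + 469 + 186 = 1184.
The longest hop is 469; the others sum to 715. Since 469 ≤ 715, the path can fold back on itself completely, so the minimum distance is 0.

0 ≤ JO ≤ 1184 m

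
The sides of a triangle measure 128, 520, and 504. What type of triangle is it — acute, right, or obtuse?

Compare the square of the longest side to the sum of squares of the other two: 128² + 504² = 270400 = 520².

right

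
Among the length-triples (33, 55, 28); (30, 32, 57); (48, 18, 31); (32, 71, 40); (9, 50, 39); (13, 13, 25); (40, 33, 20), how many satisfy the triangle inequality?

(28,33,55): 28+33 > 55 → valid
(30,32,57): 30+32 > 57 → valid
(18,31,48): 18+31 > 48 → valid
(32,40,71): 32+40 > 71 → valid
(9,39,50): 9+39 ≤ 50 → not valid
(13,13,25): 13+13 > 25 → valid
(20,33,40): 20+33 > 40 → valid
6 of the 7 triples form a triangle.

6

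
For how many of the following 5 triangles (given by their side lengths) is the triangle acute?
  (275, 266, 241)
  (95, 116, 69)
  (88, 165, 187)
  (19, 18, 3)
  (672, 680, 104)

2

(275,266,241): 241²+266² = 128837 > 75625 = 275² → acute
(95,116,69): 69²+95² = 13786 > 13456 = 116² → acute
(88,165,187): 88²+165² = 34969 = 187² → right
(19,18,3): 3²+18² = 333 < 361 = 19² → obtuse
(672,680,104): 104²+672² = 462400 = 680² → right
2 of the 5 are acute.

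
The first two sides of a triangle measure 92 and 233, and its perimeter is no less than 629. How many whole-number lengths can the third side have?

21

Triangle inequality: 141 < x < 325. Perimeter ≥ 629 gives x ≥ 629 − 92 − 233 = 304.
So 304 ≤ x < 325; integers 304 through 324: 21 values.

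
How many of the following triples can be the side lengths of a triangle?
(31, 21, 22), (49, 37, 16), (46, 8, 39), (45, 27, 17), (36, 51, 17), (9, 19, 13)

(21,22,31): 21+22 > 31 → valid
(16,37,49): 16+37 > 49 → valid
(8,39,46): 8+39 > 46 → valid
(17,27,45): 17+27 ≤ 45 → not valid
(17,36,51): 17+36 > 51 → valid
(9,13,19): 9+13 > 19 → valid
5 of the 6 triples form a triangle.

5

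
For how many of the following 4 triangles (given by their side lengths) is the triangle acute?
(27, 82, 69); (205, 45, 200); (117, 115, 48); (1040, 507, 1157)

(27,82,69): 27²+69² = 5490 < 6724 = 82² → obtuse
(205,45,200): 45²+200² = 42025 = 205² → right
(117,115,48): 48²+115² = 15529 > 13689 = 117² → acute
(1040,507,1157): 507²+1040² = 1338649 = 1157² → right
1 of the 4 is acute.

1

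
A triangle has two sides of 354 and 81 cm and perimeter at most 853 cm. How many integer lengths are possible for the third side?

Triangle inequality: 273 < x < 435. Perimeter ≤ 853 gives x ≤ 853 − 354 − 81 = 418.
So 273 < x ≤ 418; integers 274 through 418: 145 values.

145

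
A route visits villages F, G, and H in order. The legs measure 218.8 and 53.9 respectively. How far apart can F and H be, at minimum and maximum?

By the triangle inequality, |218.8 − 53.9| ≤ FH ≤ 218.8 + 53.9.

164.9 ≤ FH ≤ 272.7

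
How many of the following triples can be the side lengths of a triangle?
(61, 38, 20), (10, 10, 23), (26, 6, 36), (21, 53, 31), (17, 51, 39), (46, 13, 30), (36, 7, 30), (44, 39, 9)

(20,38,61): 20+38 ≤ 61 → not valid
(10,10,23): 10+10 ≤ 23 → not valid
(6,26,36): 6+26 ≤ 36 → not valid
(21,31,53): 21+31 ≤ 53 → not valid
(17,39,51): 17+39 > 51 → valid
(13,30,46): 13+30 ≤ 46 → not valid
(7,30,36): 7+30 > 36 → valid
(9,39,44): 9+39 > 44 → valid
3 of the 8 triples form a triangle.

3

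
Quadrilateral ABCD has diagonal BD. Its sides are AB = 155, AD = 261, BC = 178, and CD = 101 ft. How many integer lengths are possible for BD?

From triangle ABD: 106 < BD < 416.
From triangle CBD: 77 < BD < 279.
Intersection: 106 < BD < 279, so integers 107 through 278: 172 values.

172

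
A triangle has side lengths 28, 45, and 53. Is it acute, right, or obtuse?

right

Compare the square of the longest side to the sum of squares of the other two: 28² + 45² = 2809 = 53².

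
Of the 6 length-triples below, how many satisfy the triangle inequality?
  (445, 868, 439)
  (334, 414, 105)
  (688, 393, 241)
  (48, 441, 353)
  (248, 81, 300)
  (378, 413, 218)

(439,445,868): 439+445 > 868 → valid
(105,334,414): 105+334 > 414 → valid
(241,393,688): 241+393 ≤ 688 → not valid
(48,353,441): 48+353 ≤ 441 → not valid
(81,248,300): 81+248 > 300 → valid
(218,378,413): 218+378 > 413 → valid
4 of the 6 triples form a triangle.

4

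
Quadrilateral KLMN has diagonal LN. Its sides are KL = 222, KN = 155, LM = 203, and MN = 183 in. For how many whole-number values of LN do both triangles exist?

From triangle KLN: 67 < LN < 377.
From triangle MLN: 20 < LN < 386.
Intersection: 67 < LN < 377, so integers 68 through 376: 309 values.

309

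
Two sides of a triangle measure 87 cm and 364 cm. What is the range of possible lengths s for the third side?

277 < s < 451 (cm)

By the triangle inequality, s must be less than 87 + 364 = 451 and greater than |87 − 364| = 277.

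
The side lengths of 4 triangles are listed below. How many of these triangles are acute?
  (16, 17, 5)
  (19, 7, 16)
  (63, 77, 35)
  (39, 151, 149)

(16,17,5): 5²+16² = 281 < 289 = 17² → obtuse
(19,7,16): 7²+16² = 305 < 361 = 19² → obtuse
(63,77,35): 35²+63² = 5194 < 5929 = 77² → obtuse
(39,151,149): 39²+149² = 23722 > 22801 = 151² → acute
1 of the 4 is acute.

1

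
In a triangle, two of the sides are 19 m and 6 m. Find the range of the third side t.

By the triangle inequality, t must be less than 19 + 6 = 25 and greater than |19 − 6| = 13.

13 < t < 25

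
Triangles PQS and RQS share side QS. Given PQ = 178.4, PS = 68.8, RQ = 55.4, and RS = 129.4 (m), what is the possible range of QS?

From triangle PQS: |178.4 − 68.8| < QS < 178.4 + 68.8, i.e. 109.6 < QS < 247.2.
From triangle RQS: 74.0 < QS < 184.8.
Both must hold, so QS lies in the intersection.

109.6 < QS < 184.8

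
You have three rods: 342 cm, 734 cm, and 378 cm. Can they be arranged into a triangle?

The longest side is 734, but the other two sum to only 720.
720 < 734, so the triangle inequality fails.

No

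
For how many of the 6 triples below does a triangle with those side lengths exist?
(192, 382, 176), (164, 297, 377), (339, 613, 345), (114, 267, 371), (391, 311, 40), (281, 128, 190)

(176,192,382): 176+192 ≤ 382 → not valid
(164,297,377): 164+297 > 377 → valid
(339,345,613): 339+345 > 613 → valid
(114,267,371): 114+267 > 371 → valid
(40,311,391): 40+311 ≤ 391 → not valid
(128,190,281): 128+190 > 281 → valid
4 of the 6 triples form a triangle.

4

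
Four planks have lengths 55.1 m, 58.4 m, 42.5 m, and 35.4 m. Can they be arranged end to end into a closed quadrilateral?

A quadrilateral exists iff every side is shorter than the sum of the others — equivalently, the longest side is less than the sum of the rest.
Longest side 58.4 < 133.0 (sum of the remaining 3), so yes.

Yes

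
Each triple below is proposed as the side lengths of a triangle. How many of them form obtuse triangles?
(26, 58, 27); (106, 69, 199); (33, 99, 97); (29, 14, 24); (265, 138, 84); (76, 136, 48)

1

(26,58,27): 26+27 ≤ 58, not a triangle
(106,69,199): 69+106 ≤ 199, not a triangle
(33,99,97): 33²+97² = 10498 > 9801 = 99² → acute
(29,14,24): 14²+24² = 772 < 841 = 29² → obtuse
(265,138,84): 84+138 ≤ 265, not a triangle
(76,136,48): 48+76 ≤ 136, not a triangle
1 of the 6 is obtuse.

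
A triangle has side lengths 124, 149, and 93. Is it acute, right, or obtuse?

acute

Compare the square of the longest side to the sum of squares of the other two: 93² + 124² = 24025 > 22201 = 149².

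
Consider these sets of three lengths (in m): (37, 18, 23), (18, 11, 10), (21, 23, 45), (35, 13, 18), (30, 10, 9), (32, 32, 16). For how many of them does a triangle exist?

(18,23,37): 18+23 > 37 → valid
(10,11,18): 10+11 > 18 → valid
(21,23,45): 21+23 ≤ 45 → not valid
(13,18,35): 13+18 ≤ 35 → not valid
(9,10,30): 9+10 ≤ 30 → not valid
(16,32,32): 16+32 > 32 → valid
3 of the 6 triples form a triangle.

3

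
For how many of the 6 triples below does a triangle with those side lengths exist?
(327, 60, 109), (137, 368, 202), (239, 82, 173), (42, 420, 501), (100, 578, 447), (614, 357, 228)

1

(60,109,327): 60+109 ≤ 327 → not valid
(137,202,368): 137+202 ≤ 368 → not valid
(82,173,239): 82+173 > 239 → valid
(42,420,501): 42+420 ≤ 501 → not valid
(100,447,578): 100+447 ≤ 578 → not valid
(228,357,614): 228+357 ≤ 614 → not valid
1 of the 6 triples forms a triangle.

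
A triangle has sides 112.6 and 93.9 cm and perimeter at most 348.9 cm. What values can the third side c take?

18.7 < c ≤ 142.4

Triangle inequality alone gives 18.7 < c < 206.5.
The perimeter condition gives c ≤ 348.9 − 112.6 − 93.9 = 142.4.
Intersecting the two: 18.7 < c ≤ 142.4.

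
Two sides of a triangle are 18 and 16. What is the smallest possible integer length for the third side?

3

The third side must be strictly greater than |18 − 16| = 2.
The smallest integer above 2 is 3.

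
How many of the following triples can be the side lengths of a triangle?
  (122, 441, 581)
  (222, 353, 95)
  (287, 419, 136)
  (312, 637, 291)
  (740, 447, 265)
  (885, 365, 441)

1

(122,441,581): 122+441 ≤ 581 → not valid
(95,222,353): 95+222 ≤ 353 → not valid
(136,287,419): 136+287 > 419 → valid
(291,312,637): 291+312 ≤ 637 → not valid
(265,447,740): 265+447 ≤ 740 → not valid
(365,441,885): 365+441 ≤ 885 → not valid
1 of the 6 triples forms a triangle.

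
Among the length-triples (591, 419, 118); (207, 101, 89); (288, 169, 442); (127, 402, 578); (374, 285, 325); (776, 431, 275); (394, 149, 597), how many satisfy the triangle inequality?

(118,419,591): 118+419 ≤ 591 → not valid
(89,101,207): 89+101 ≤ 207 → not valid
(169,288,442): 169+288 > 442 → valid
(127,402,578): 127+402 ≤ 578 → not valid
(285,325,374): 285+325 > 374 → valid
(275,431,776): 275+431 ≤ 776 → not valid
(149,394,597): 149+394 ≤ 597 → not valid
2 of the 7 triples form a triangle.

2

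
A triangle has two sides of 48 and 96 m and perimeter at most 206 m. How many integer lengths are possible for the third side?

Triangle inequality: 48 < x < 144. Perimeter ≤ 206 gives x ≤ 206 − 48 − 96 = 62.
So 48 < x ≤ 62; integers 49 through 62: 14 values.

14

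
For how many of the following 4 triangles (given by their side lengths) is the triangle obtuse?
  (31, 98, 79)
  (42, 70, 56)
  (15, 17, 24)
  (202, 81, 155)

3

(31,98,79): 31²+79² = 7202 < 9604 = 98² → obtuse
(42,70,56): 42²+56² = 4900 = 70² → right
(15,17,24): 15²+17² = 514 < 576 = 24² → obtuse
(202,81,155): 81²+155² = 30586 < 40804 = 202² → obtuse
3 of the 4 are obtuse.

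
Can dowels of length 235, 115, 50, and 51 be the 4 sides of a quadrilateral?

No

For a quadrilateral, each side must be shorter than the sum of the others.
Here the longest side is 235, but the remaining 3 sides sum to only 216.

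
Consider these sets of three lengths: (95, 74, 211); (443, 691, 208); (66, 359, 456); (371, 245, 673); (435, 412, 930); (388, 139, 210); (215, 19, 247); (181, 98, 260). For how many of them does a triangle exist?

(74,95,211): 74+95 ≤ 211 → not valid
(208,443,691): 208+443 ≤ 691 → not valid
(66,359,456): 66+359 ≤ 456 → not valid
(245,371,673): 245+371 ≤ 673 → not valid
(412,435,930): 412+435 ≤ 930 → not valid
(139,210,388): 139+210 ≤ 388 → not valid
(19,215,247): 19+215 ≤ 247 → not valid
(98,181,260): 98+181 > 260 → valid
1 of the 8 triples forms a triangle.

1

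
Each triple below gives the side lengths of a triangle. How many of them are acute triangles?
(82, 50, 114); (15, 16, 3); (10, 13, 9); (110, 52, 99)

(82,50,114): 50²+82² = 9224 < 12996 = 114² → obtuse
(15,16,3): 3²+15² = 234 < 256 = 16² → obtuse
(10,13,9): 9²+10² = 181 > 169 = 13² → acute
(110,52,99): 52²+99² = 12505 > 12100 = 110² → acute
2 of the 4 are acute.

2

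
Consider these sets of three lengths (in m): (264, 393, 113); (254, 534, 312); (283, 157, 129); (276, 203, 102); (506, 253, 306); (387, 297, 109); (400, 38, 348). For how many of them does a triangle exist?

5

(113,264,393): 113+264 ≤ 393 → not valid
(254,312,534): 254+312 > 534 → valid
(129,157,283): 129+157 > 283 → valid
(102,203,276): 102+203 > 276 → valid
(253,306,506): 253+306 > 506 → valid
(109,297,387): 109+297 > 387 → valid
(38,348,400): 38+348 ≤ 400 → not valid
5 of the 7 triples form a triangle.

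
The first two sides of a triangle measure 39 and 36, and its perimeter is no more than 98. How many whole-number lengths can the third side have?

Triangle inequality: 3 < x < 75. Perimeter ≤ 98 gives x ≤ 98 − 39 − 36 = 23.
So 3 < x ≤ 23; integers 4 through 23: 20 values.

20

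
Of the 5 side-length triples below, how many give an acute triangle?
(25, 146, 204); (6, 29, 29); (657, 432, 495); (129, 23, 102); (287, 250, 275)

2

(25,146,204): 25+146 ≤ 204, not a triangle
(6,29,29): 6²+29² = 877 > 841 = 29² → acute
(657,432,495): 432²+495² = 431649 = 657² → right
(129,23,102): 23+102 ≤ 129, not a triangle
(287,250,275): 250²+275² = 138125 > 82369 = 287² → acute
2 of the 5 are acute.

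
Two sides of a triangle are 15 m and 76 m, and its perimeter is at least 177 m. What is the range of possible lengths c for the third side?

Triangle inequality alone gives 61 < c < 91.
The perimeter condition gives c ≥ 177 − 15 − 76 = 86.
Intersecting the two: 86 ≤ c < 91.

86 ≤ c < 91 m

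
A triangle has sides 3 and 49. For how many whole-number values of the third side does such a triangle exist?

5

The third side lies in the open interval (46, 52).
Integers from 47 to 51 inclusive: 51 − 47 + 1 = 5.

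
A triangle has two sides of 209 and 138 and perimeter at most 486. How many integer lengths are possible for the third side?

Triangle inequality: 71 < x < 347. Perimeter ≤ 486 gives x ≤ 486 − 209 − 138 = 139.
So 71 < x ≤ 139; integers 72 through 139: 68 values.

68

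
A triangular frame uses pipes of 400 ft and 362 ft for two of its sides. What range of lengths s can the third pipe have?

38 < s < 762 (ft)

By the triangle inequality, s must be less than 400 + 362 = 762 and greater than |400 − 362| = 38.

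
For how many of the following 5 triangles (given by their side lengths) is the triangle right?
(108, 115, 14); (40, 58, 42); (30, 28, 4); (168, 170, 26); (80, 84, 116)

3

(108,115,14): 14²+108² = 11860 < 13225 = 115² → obtuse
(40,58,42): 40²+42² = 3364 = 58² → right
(30,28,4): 4²+28² = 800 < 900 = 30² → obtuse
(168,170,26): 26²+168² = 28900 = 170² → right
(80,84,116): 80²+84² = 13456 = 116² → right
3 of the 5 are right.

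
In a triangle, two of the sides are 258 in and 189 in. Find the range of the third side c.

By the triangle inequality, c must be less than 258 + 189 = 447 and greater than |258 − 189| = 69.

69 < c < 447 (in)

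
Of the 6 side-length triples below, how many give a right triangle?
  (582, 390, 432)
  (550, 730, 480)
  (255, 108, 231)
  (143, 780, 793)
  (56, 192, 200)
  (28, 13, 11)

(582,390,432): 390²+432² = 338724 = 582² → right
(550,730,480): 480²+550² = 532900 = 730² → right
(255,108,231): 108²+231² = 65025 = 255² → right
(143,780,793): 143²+780² = 628849 = 793² → right
(56,192,200): 56²+192² = 40000 = 200² → right
(28,13,11): 11+13 ≤ 28, not a triangle
5 of the 6 are right.

5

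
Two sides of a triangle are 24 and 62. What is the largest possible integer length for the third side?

The third side must be strictly less than 24 + 62 = 86.
The largest integer below 86 is 85.

85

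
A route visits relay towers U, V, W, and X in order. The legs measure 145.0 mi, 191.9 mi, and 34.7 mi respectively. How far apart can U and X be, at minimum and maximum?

The maximum is all hops collinear in one direction: 145.0 + 191.9 + 34.7 = 371.6.
The longest hop is 191.9; the others sum to 179.7. Folding the others back against it leaves at least 191.9 − 179.7 = 12.2.

12.2 ≤ UX ≤ 371.6 mi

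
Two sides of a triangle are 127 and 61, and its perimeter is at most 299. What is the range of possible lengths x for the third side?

66 < x ≤ 111

Triangle inequality alone gives 66 < x < 188.
The perimeter condition gives x ≤ 299 − 127 − 61 = 111.
Intersecting the two: 66 < x ≤ 111.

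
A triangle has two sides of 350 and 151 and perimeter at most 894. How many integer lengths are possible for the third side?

Triangle inequality: 199 < x < 501. Perimeter ≤ 894 gives x ≤ 894 − 350 − 151 = 393.
So 199 < x ≤ 393; integers 200 through 393: 194 values.

194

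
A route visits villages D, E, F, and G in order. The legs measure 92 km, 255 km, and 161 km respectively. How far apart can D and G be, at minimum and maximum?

The maximum is all hops collinear in one direction: 92 + 255 + 161 = 508.
The longest hop is 255; the others sum to 253. Folding the others back against it leaves at least 255 − 253 = 2.

2 ≤ DG ≤ 508 km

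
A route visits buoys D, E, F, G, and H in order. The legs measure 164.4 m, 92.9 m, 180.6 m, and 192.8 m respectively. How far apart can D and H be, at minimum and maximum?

0 ≤ DH ≤ 630.7 m

The maximum is all hops collinear in one direction: 164.4 + 92.9 + 180.6 + 192.8 = 630.7.
The longest hop is 192.8; the others sum to 437.9. Since 192.8 ≤ 437.9, the path can fold back on itself completely, so the minimum distance is 0.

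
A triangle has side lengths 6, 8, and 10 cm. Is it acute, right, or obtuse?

Compare the square of the longest side to the sum of squares of the other two: 6² + 8² = 100 = 10².

right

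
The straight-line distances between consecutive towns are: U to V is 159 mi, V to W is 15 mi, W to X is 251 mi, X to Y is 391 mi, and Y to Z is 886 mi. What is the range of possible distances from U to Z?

70 ≤ UZ ≤ 1702 mi

The maximum is all hops collinear in one direction: 159 + 15 + 251 + 391 + 886 = 1702.
The longest hop is 886; the others sum to 816. Folding the others back against it leaves at least 886 − 816 = 70.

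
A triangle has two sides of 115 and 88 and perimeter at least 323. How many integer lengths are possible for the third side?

Triangle inequality: 27 < x < 203. Perimeter ≥ 323 gives x ≥ 323 − 115 − 88 = 120.
So 120 ≤ x < 203; integers 120 through 202: 83 values.

83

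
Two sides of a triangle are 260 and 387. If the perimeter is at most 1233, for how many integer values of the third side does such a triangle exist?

459

Triangle inequality: 127 < x < 647. Perimeter ≤ 1233 gives x ≤ 1233 − 260 − 387 = 586.
So 127 < x ≤ 586; integers 128 through 586: 459 values.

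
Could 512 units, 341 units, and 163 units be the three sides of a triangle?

The longest side is 512, but the other two sum to only 504.
504 < 512, so the triangle inequality fails.

No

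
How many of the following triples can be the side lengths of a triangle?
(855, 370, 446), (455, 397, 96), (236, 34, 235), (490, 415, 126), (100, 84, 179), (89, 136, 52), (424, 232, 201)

(370,446,855): 370+446 ≤ 855 → not valid
(96,397,455): 96+397 > 455 → valid
(34,235,236): 34+235 > 236 → valid
(126,415,490): 126+415 > 490 → valid
(84,100,179): 84+100 > 179 → valid
(52,89,136): 52+89 > 136 → valid
(201,232,424): 201+232 > 424 → valid
6 of the 7 triples form a triangle.

6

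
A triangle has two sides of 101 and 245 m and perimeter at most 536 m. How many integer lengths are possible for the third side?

46

Triangle inequality: 144 < x < 346. Perimeter ≤ 536 gives x ≤ 536 − 101 − 245 = 190.
So 144 < x ≤ 190; integers 145 through 190: 46 values.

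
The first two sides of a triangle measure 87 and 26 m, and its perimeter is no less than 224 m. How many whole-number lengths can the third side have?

Triangle inequality: 61 < x < 113. Perimeter ≥ 224 gives x ≥ 224 − 87 − 26 = 111.
So 111 ≤ x < 113; integers 111 through 112: 2 values.

2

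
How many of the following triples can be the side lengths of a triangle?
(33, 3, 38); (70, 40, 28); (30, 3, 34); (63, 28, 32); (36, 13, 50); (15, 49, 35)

(3,33,38): 3+33 ≤ 38 → not valid
(28,40,70): 28+40 ≤ 70 → not valid
(3,30,34): 3+30 ≤ 34 → not valid
(28,32,63): 28+32 ≤ 63 → not valid
(13,36,50): 13+36 ≤ 50 → not valid
(15,35,49): 15+35 > 49 → valid
1 of the 6 triples forms a triangle.

1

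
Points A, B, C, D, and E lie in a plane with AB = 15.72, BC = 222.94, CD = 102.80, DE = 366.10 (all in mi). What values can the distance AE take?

24.64 ≤ AE ≤ 707.56 mi

The maximum is all hops collinear in one direction: 15.72 + 222.94 + 102.80 + 366.10 = 707.56.
The longest hop is 366.10; the others sum to 341.46. Folding the others back against it leaves at least 366.10 − 341.46 = 24.64.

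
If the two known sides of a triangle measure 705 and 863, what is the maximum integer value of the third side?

The third side must be strictly less than 705 + 863 = 1568.
The largest integer below 1568 is 1567.

1567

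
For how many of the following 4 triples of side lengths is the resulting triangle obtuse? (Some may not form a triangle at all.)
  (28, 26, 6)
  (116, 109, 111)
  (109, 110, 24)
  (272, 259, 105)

(28,26,6): 6²+26² = 712 < 784 = 28² → obtuse
(116,109,111): 109²+111² = 24202 > 13456 = 116² → acute
(109,110,24): 24²+109² = 12457 > 12100 = 110² → acute
(272,259,105): 105²+259² = 78106 > 73984 = 272² → acute
1 of the 4 is obtuse.

1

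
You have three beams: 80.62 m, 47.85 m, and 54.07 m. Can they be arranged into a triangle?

Yes

The longest side is 80.62, and the other two sum to 101.92.
Since 101.92 > 80.62, the triangle inequality holds.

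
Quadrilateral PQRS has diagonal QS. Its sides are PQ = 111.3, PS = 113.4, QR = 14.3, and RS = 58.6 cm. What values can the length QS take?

44.3 < QS < 72.9

From triangle PQS: |111.3 − 113.4| < QS < 111.3 + 113.4, i.e. 2.1 < QS < 224.7.
From triangle RQS: 44.3 < QS < 72.9.
Both must hold, so QS lies in the intersection.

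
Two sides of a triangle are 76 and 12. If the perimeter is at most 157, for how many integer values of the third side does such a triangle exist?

Triangle inequality: 64 < x < 88. Perimeter ≤ 157 gives x ≤ 157 − 76 − 12 = 69.
So 64 < x ≤ 69; integers 65 through 69: 5 values.

5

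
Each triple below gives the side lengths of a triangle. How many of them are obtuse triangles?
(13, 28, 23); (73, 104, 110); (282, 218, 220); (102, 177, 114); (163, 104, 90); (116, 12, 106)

4

(13,28,23): 13²+23² = 698 < 784 = 28² → obtuse
(73,104,110): 73²+104² = 16145 > 12100 = 110² → acute
(282,218,220): 218²+220² = 95924 > 79524 = 282² → acute
(102,177,114): 102²+114² = 23400 < 31329 = 177² → obtuse
(163,104,90): 90²+104² = 18916 < 26569 = 163² → obtuse
(116,12,106): 12²+106² = 11380 < 13456 = 116² → obtuse
4 of the 6 are obtuse.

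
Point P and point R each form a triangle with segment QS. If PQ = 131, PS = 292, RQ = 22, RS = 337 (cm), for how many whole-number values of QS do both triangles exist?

From triangle PQS: 161 < QS < 423.
From triangle RQS: 315 < QS < 359.
Intersection: 315 < QS < 359, so integers 316 through 358: 43 values.

43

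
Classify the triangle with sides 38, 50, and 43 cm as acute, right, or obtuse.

acute

Compare the square of the longest side to the sum of squares of the other two: 38² + 43² = 3293 > 2500 = 50².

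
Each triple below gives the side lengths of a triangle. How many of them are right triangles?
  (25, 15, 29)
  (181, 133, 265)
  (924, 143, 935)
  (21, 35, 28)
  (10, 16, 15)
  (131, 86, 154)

(25,15,29): 15²+25² = 850 > 841 = 29² → acute
(181,133,265): 133²+181² = 50450 < 70225 = 265² → obtuse
(924,143,935): 143²+924² = 874225 = 935² → right
(21,35,28): 21²+28² = 1225 = 35² → right
(10,16,15): 10²+15² = 325 > 256 = 16² → acute
(131,86,154): 86²+131² = 24557 > 23716 = 154² → acute
2 of the 6 are right.

2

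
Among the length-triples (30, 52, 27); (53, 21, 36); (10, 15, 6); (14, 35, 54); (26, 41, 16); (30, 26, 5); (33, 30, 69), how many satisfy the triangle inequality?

(27,30,52): 27+30 > 52 → valid
(21,36,53): 21+36 > 53 → valid
(6,10,15): 6+10 > 15 → valid
(14,35,54): 14+35 ≤ 54 → not valid
(16,26,41): 16+26 > 41 → valid
(5,26,30): 5+26 > 30 → valid
(30,33,69): 30+33 ≤ 69 → not valid
5 of the 7 triples form a triangle.

5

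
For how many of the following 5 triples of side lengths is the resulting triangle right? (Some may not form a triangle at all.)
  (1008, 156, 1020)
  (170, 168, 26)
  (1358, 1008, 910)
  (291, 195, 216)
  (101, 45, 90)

(1008,156,1020): 156²+1008² = 1040400 = 1020² → right
(170,168,26): 26²+168² = 28900 = 170² → right
(1358,1008,910): 910²+1008² = 1844164 = 1358² → right
(291,195,216): 195²+216² = 84681 = 291² → right
(101,45,90): 45²+90² = 10125 < 10201 = 101² → obtuse
4 of the 5 are right.

4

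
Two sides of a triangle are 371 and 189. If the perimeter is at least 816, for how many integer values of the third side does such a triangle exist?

Triangle inequality: 182 < x < 560. Perimeter ≥ 816 gives x ≥ 816 − 371 − 189 = 256.
So 256 ≤ x < 560; integers 256 through 559: 304 values.

304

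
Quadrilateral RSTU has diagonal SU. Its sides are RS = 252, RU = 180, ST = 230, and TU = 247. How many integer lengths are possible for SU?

From triangle RSU: 72 < SU < 432.
From triangle TSU: 17 < SU < 477.
Intersection: 72 < SU < 432, so integers 73 through 431: 359 values.

359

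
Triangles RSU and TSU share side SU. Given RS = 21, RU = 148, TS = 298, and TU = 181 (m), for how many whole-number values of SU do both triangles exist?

41

From triangle RSU: 127 < SU < 169.
From triangle TSU: 117 < SU < 479.
Intersection: 127 < SU < 169, so integers 128 through 168: 41 values.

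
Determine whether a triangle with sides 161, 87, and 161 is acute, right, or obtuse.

acute

Compare the square of the longest side to the sum of squares of the other two: 87² + 161² = 33490 > 25921 = 161².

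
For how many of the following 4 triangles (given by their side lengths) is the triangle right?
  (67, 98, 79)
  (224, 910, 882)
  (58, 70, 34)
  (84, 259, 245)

2

(67,98,79): 67²+79² = 10730 > 9604 = 98² → acute
(224,910,882): 224²+882² = 828100 = 910² → right
(58,70,34): 34²+58² = 4520 < 4900 = 70² → obtuse
(84,259,245): 84²+245² = 67081 = 259² → right
2 of the 4 are right.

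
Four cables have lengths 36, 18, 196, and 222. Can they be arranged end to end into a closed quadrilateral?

Yes

A quadrilateral exists iff every side is shorter than the sum of the others — equivalently, the longest side is less than the sum of the rest.
Longest side 222 < 250 (sum of the remaining 3), so yes.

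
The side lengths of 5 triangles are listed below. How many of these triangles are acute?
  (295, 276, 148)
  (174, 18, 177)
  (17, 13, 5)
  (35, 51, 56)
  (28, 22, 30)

3

(295,276,148): 148²+276² = 98080 > 87025 = 295² → acute
(174,18,177): 18²+174² = 30600 < 31329 = 177² → obtuse
(17,13,5): 5²+13² = 194 < 289 = 17² → obtuse
(35,51,56): 35²+51² = 3826 > 3136 = 56² → acute
(28,22,30): 22²+28² = 1268 > 900 = 30² → acute
3 of the 5 are acute.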